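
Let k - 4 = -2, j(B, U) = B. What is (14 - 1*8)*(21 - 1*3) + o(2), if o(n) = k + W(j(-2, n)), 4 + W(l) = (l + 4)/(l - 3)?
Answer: 528/5 ≈ 105.60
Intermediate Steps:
k = 2 (k = 4 - 2 = 2)
W(l) = -4 + (4 + l)/(-3 + l) (W(l) = -4 + (l + 4)/(l - 3) = -4 + (4 + l)/(-3 + l))
o(n) = -12/5 (o(n) = 2 + (16 - 3*(-2))/(-3 - 2) = 2 + (16 + 6)/(-5) = 2 - ⅕*22 = 2 - 22/5 = -12/5)
(14 - 1*8)*(21 - 1*3) + o(2) = (14 - 1*8)*(21 - 1*3) - 12/5 = (14 - 8)*(21 - 3) - 12/5 = 6*18 - 12/5 = 108 - 12/5 = 528/5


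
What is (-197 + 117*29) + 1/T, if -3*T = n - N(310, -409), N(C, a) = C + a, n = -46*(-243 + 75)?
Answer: 8338363/2609 ≈ 3196.0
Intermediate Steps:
n = 7728 (n = -46*(-168) = 7728)
T = -2609 (T = -(7728 - (310 - 409))/3 = -(7728 - 1*(-99))/3 = -(7728 + 99)/3 = -1/3*7827 = -2609)
(-197 + 117*29) + 1/T = (-197 + 117*29) + 1/(-2609) = (-197 + 3393) - 1/2609 = 3196 - 1/2609 = 8338363/2609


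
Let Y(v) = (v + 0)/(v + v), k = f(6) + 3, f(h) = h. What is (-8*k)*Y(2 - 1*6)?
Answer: -36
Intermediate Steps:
k = 9 (k = 6 + 3 = 9)
Y(v) = ½ (Y(v) = v/((2*v)) = v*(1/(2*v)) = ½)
(-8*k)*Y(2 - 1*6) = -8*9*(½) = -72*½ = -36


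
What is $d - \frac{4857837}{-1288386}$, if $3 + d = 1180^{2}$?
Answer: $\frac{2481258173}{1782} \approx 1.3924 \cdot 10^{6}$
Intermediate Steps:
$d = 1392397$ ($d = -3 + 1180^{2} = -3 + 1392400 = 1392397$)
$d - \frac{4857837}{-1288386} = 1392397 - \frac{4857837}{-1288386} = 1392397 - - \frac{6719}{1782} = 1392397 + \frac{6719}{1782} = \frac{2481258173}{1782}$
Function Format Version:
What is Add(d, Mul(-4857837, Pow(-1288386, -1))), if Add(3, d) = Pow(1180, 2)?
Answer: Rational(2481258173, 1782) ≈ 1.3924e+6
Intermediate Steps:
d = 1392397 (d = Add(-3, Pow(1180, 2)) = Add(-3, 1392400) = 1392397)
Add(d, Mul(-4857837, Pow(-1288386, -1))) = Add(1392397, Mul(-4857837, Pow(-1288386, -1))) = Add(1392397, Mul(-4857837, Rational(-1, 1288386))) = Add(1392397, Rational(6719, 1782)) = Rational(2481258173, 1782)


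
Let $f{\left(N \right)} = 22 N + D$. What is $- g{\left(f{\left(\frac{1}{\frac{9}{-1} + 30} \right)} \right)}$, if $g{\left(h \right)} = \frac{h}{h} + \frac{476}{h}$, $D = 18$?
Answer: $- \frac{2599}{100} \approx -25.99$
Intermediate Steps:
$f{\left(N \right)} = 18 + 22 N$ ($f{\left(N \right)} = 22 N + 18 = 18 + 22 N$)
$g{\left(h \right)} = 1 + \frac{476}{h}$
$- g{\left(f{\left(\frac{1}{\frac{9}{-1} + 30} \right)} \right)} = - \frac{476 + \left(18 + \frac{22}{\frac{9}{-1} + 30}\right)}{18 + \frac{22}{\frac{9}{-1} + 30}} = - \frac{476 + \left(18 + \frac{22}{9 \left(-1\right) + 30}\right)}{18 + \frac{22}{9 \left(-1\right) + 30}} = - \frac{476 + \left(18 + \frac{22}{-9 + 30}\right)}{18 + \frac{22}{-9 + 30}} = - \frac{476 + \left(18 + \frac{22}{21}\right)}{18 + \frac{22}{21}} = - \frac{476 + \frac{400}{21}}{\frac{400}{21}} = - \frac{21 \cdot 10396}{400 \cdot 21} = \left(-1\right) \frac{2599}{100} = - \frac{2599}{100}$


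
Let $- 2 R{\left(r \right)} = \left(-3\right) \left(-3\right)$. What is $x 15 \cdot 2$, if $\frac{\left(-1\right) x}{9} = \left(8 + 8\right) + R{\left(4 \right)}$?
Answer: $-3105$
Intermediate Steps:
$R{\left(r \right)} = - \frac{9}{2}$ ($R{\left(r \right)} = - \frac{\left(-3\right) \left(-3\right)}{2} = \left(- \frac{1}{2}\right) 9 = - \frac{9}{2}$)
$x = - \frac{207}{2}$ ($x = - 9 \left(\left(8 + 8\right) - \frac{9}{2}\right) = - 9 \left(16 - \frac{9}{2}\right) = \left(-9\right) \frac{23}{2} = - \frac{207}{2} \approx -103.5$)
$x 15 \cdot 2 = - \frac{207 \cdot 15 \cdot 2}{2} = \left(- \frac{207}{2}\right) 30 = -3105$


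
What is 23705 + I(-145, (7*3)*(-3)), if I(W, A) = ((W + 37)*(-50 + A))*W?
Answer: -1745875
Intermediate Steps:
I(W, A) = W*(-50 + A)*(37 + W) (I(W, A) = ((37 + W)*(-50 + A))*W = ((-50 + A)*(37 + W))*W = W*(-50 + A)*(37 + W))
23705 + I(-145, (7*3)*(-3)) = 23705 - 145*(-1850 - 50*(-145) + 37*((7*3)*(-3)) + ((7*3)*(-3))*(-145)) = 23705 - 145*(-1850 + 7250 + 37*(21*(-3)) + (21*(-3))*(-145)) = 23705 - 145*(-1850 + 7250 + 37*(-63) - 63*(-145)) = 23705 - 145*(-1850 + 7250 - 2331 + 9135) = 23705 - 145*12204 = 23705 - 1769580 = -1745875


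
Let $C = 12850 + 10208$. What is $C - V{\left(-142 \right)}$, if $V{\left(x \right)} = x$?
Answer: $23200$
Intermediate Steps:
$C = 23058$
$C - V{\left(-142 \right)} = 23058 - -142 = 23058 + 142 = 23200$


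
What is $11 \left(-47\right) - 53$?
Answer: $-570$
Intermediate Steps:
$11 \left(-47\right) - 53 = -517 - 53 = -570$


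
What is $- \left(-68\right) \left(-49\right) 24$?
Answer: $-79968$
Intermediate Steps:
$- \left(-68\right) \left(-49\right) 24 = - 3332 \cdot 24 = \left(-1\right) 79968 = -79968$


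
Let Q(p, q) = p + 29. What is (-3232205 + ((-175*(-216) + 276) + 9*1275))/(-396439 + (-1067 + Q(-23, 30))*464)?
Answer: 3182654/888743 ≈ 3.5811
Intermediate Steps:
Q(p, q) = 29 + p
(-3232205 + ((-175*(-216) + 276) + 9*1275))/(-396439 + (-1067 + Q(-23, 30))*464) = (-3232205 + ((-175*(-216) + 276) + 9*1275))/(-396439 + (-1067 + (29 - 23))*464) = (-3232205 + ((37800 + 276) + 11475))/(-396439 + (-1067 + 6)*464) = (-3232205 + (38076 + 11475))/(-396439 - 1061*464) = (-3232205 + 49551)/(-396439 - 492304) = -3182654/(-888743) = -3182654*(-1/888743) = 3182654/888743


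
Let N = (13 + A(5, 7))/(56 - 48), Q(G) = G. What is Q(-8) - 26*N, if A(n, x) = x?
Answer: -73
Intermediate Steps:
N = 5/2 (N = (13 + 7)/(56 - 48) = 20/8 = 20*(1/8) = 5/2 ≈ 2.5000)
Q(-8) - 26*N = -8 - 26*5/2 = -8 - 65 = -73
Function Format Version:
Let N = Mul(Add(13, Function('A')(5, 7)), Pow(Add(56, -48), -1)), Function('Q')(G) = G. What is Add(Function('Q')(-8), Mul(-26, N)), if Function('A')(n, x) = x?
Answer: -73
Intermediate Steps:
N = Rational(5, 2) (N = Mul(Add(13, 7), Pow(Add(56, -48), -1)) = Mul(20, Pow(8, -1)) = Mul(20, Rational(1, 8)) = Rational(5, 2) ≈ 2.5000)
Add(Function('Q')(-8), Mul(-26, N)) = Add(-8, Mul(-26, Rational(5, 2))) = Add(-8, -65) = -73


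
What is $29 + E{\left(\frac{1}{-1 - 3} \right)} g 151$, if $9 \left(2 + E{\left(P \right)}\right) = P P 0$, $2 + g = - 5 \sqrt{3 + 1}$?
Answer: $3653$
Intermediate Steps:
$g = -12$ ($g = -2 - 5 \sqrt{3 + 1} = -2 - 5 \sqrt{4} = -2 - 10 = -12$)
$E{\left(P \right)} = -2$ ($E{\left(P \right)} = -2 + \frac{P P 0}{9} = -2 + \frac{P^{2} \cdot 0}{9} = -2 + \frac{1}{9} \cdot 0 = -2 + 0 = -2$)
$29 + E{\left(\frac{1}{-1 - 3} \right)} g 151 = 29 + \left(-2\right) \left(-12\right) 151 = 29 + 24 \cdot 151 = 29 + 3624 = 3653$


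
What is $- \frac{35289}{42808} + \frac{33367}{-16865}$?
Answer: $- \frac{2023523521}{721956920} \approx -2.8028$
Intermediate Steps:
$- \frac{35289}{42808} + \frac{33367}{-16865} = \left(-35289\right) \frac{1}{42808} + 33367 \left(- \frac{1}{16865}\right) = - \frac{35289}{42808} - \frac{33367}{16865} = - \frac{2023523521}{721956920}$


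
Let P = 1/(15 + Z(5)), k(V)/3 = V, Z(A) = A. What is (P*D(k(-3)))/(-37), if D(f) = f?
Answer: 9/740 ≈ 0.012162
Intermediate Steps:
k(V) = 3*V
P = 1/20 (P = 1/(15 + 5) = 1/20 ≈ 0.050000)
(P*D(k(-3)))/(-37) = ((3*(-3))/20)/(-37) = ((1/20)*(-9))*(-1/37) = -9/20*(-1/37) = 9/740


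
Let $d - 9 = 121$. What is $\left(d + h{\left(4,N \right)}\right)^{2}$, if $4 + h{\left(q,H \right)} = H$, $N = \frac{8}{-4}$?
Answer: $15376$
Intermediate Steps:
$d = 130$ ($d = 9 + 121 = 130$)
$N = -2$ ($N = 8 \left(- \frac{1}{4}\right) = -2$)
$h{\left(q,H \right)} = -4 + H$
$\left(d + h{\left(4,N \right)}\right)^{2} = \left(130 - 6\right)^{2} = 124^{2} = 15376$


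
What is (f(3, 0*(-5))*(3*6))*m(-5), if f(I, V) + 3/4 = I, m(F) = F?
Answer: -405/2 ≈ -202.50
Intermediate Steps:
f(I, V) = -3/4 + I
(f(3, 0*(-5))*(3*6))*m(-5) = ((-3/4 + 3)*(3*6))*(-5) = ((9/4)*18)*(-5) = (81/2)*(-5) = -405/2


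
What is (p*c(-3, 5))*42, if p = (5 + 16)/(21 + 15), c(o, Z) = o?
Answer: -147/2 ≈ -73.500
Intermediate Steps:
p = 7/12 (p = 21/36 = 21*(1/36) = 7/12 ≈ 0.58333)
(p*c(-3, 5))*42 = ((7/12)*(-3))*42 = -7/4*42 = -147/2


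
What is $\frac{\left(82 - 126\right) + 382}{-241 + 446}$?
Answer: $\frac{338}{205} \approx 1.6488$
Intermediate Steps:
$\frac{\left(82 - 126\right) + 382}{-241 + 446} = \frac{\left(82 - 126\right) + 382}{205} = \left(-44 + 382\right) \frac{1}{205} = 338 \cdot \frac{1}{205} = \frac{338}{205}$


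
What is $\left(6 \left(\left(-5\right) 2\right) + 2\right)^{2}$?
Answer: $3364$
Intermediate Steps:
$\left(6 \left(\left(-5\right) 2\right) + 2\right)^{2} = \left(6 \left(-10\right) + 2\right)^{2} = \left(-60 + 2\right)^{2} = \left(-58\right)^{2} = 3364$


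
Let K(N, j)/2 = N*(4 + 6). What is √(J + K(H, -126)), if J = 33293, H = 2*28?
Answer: √34413 ≈ 185.51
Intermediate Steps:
H = 56
K(N, j) = 20*N (K(N, j) = 2*(N*(4 + 6)) = 2*(N*10) = 2*(10*N) = 20*N)
√(J + K(H, -126)) = √(33293 + 20*56) = √(33293 + 1120) = √34413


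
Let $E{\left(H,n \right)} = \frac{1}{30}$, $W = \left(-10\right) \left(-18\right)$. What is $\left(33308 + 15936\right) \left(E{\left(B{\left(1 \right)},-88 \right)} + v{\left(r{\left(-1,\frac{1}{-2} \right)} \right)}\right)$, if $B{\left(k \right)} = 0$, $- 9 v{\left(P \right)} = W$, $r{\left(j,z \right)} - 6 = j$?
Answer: $- \frac{14748578}{15} \approx -9.8324 \cdot 10^{5}$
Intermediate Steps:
$r{\left(j,z \right)} = 6 + j$
$W = 180$
$v{\left(P \right)} = -20$ ($v{\left(P \right)} = \left(- \frac{1}{9}\right) 180 = -20$)
$E{\left(H,n \right)} = \frac{1}{30}$
$\left(33308 + 15936\right) \left(E{\left(B{\left(1 \right)},-88 \right)} + v{\left(r{\left(-1,\frac{1}{-2} \right)} \right)}\right) = \left(33308 + 15936\right) \left(\frac{1}{30} - 20\right) = 49244 \left(- \frac{599}{30}\right) = - \frac{14748578}{15}$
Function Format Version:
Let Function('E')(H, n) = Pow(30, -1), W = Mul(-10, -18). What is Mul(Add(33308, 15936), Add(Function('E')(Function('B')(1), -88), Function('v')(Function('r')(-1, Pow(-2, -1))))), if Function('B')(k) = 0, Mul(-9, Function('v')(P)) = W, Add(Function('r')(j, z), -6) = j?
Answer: Rational(-14748578, 15) ≈ -9.8324e+5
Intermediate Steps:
Function('r')(j, z) = Add(6, j)
W = 180
Function('v')(P) = -20 (Function('v')(P) = Mul(Rational(-1, 9), 180) = -20)
Function('E')(H, n) = Rational(1, 30)
Mul(Add(33308, 15936), Add(Function('E')(Function('B')(1), -88), Function('v')(Function('r')(-1, Pow(-2, -1))))) = Mul(Add(33308, 15936), Add(Rational(1, 30), -20)) = Mul(49244, Rational(-599, 30)) = Rational(-14748578, 15)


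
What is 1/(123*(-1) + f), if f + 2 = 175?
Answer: 1/50 ≈ 0.020000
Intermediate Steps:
f = 173 (f = -2 + 175 = 173)
1/(123*(-1) + f) = 1/(123*(-1) + 173) = 1/(-123 + 173) = 1/50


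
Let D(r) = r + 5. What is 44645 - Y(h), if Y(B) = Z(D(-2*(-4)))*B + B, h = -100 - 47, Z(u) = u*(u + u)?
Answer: 94478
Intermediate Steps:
D(r) = 5 + r
Z(u) = 2*u² (Z(u) = u*(2*u) = 2*u²)
h = -147
Y(B) = 339*B (Y(B) = (2*(5 - 2*(-4))²)*B + B = (2*(5 + 8)²)*B + B = (2*13²)*B + B = (2*169)*B + B = 338*B + B = 339*B)
44645 - Y(h) = 44645 - 339*(-147) = 44645 - 1*(-49833) = 44645 + 49833 = 94478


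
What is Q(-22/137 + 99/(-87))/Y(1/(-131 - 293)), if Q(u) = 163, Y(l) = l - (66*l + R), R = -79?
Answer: 69112/33561 ≈ 2.0593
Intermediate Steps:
Y(l) = 79 - 65*l (Y(l) = l - (66*l - 79) = l - (-79 + 66*l) = l + (79 - 66*l) = 79 - 65*l)
Q(-22/137 + 99/(-87))/Y(1/(-131 - 293)) = 163/(79 - 65/(-131 - 293)) = 163/(79 - 65/(-424)) = 163/(79 - 65*(-1/424)) = 163/(79 + 65/424) = 163/(33561/424) = 163*(424/33561) = 69112/33561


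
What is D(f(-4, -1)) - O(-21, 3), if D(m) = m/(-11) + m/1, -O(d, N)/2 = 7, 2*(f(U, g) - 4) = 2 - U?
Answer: 224/11 ≈ 20.364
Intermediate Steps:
f(U, g) = 5 - U/2 (f(U, g) = 4 + (2 - U)/2 = 4 + (1 - U/2) = 5 - U/2)
O(d, N) = -14 (O(d, N) = -2*7 = -14)
D(m) = 10*m/11 (D(m) = m*(-1/11) + m*1 = -m/11 + m = 10*m/11)
D(f(-4, -1)) - O(-21, 3) = 10*(5 - ½*(-4))/11 - 1*(-14) = 10*(5 + 2)/11 + 14 = (10/11)*7 + 14 = 70/11 + 14 = 224/11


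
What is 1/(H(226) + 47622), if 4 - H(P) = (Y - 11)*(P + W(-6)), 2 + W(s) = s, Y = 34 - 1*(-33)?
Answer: 1/35418 ≈ 2.8234e-5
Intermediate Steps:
Y = 67 (Y = 34 + 33 = 67)
W(s) = -2 + s
H(P) = 452 - 56*P (H(P) = 4 - (67 - 11)*(P + (-2 - 6)) = 4 - 56*(P - 8) = 4 - 56*(-8 + P) = 4 - (-448 + 56*P) = 4 + (448 - 56*P) = 452 - 56*P)
1/(H(226) + 47622) = 1/((452 - 56*226) + 47622) = 1/((452 - 12656) + 47622) = 1/(-12204 + 47622) = 1/35418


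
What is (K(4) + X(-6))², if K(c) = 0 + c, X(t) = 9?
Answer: 169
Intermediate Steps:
K(c) = c
(K(4) + X(-6))² = (4 + 9)² = 13² = 169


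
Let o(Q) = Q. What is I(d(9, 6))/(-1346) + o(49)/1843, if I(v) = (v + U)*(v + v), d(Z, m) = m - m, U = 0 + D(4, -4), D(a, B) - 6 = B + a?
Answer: 49/1843 ≈ 0.026587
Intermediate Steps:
D(a, B) = 6 + B + a (D(a, B) = 6 + (B + a) = 6 + B + a)
U = 6 (U = 0 + (6 - 4 + 4) = 0 + 6 = 6)
d(Z, m) = 0
I(v) = 2*v*(6 + v) (I(v) = (v + 6)*(v + v) = (6 + v)*(2*v) = 2*v*(6 + v))
I(d(9, 6))/(-1346) + o(49)/1843 = (2*0*(6 + 0))/(-1346) + 49/1843 = (2*0*6)*(-1/1346) + 49*(1/1843) = 0*(-1/1346) + 49/1843 = 0 + 49/1843 = 49/1843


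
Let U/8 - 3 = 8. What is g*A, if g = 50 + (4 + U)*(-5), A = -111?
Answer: 45510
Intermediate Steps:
U = 88 (U = 24 + 8*8 = 24 + 64 = 88)
g = -410 (g = 50 + (4 + 88)*(-5) = 50 + 92*(-5) = 50 - 460 = -410)
g*A = -410*(-111) = 45510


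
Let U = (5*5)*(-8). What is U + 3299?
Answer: 3099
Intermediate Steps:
U = -200 (U = 25*(-8) = -200)
U + 3299 = -200 + 3299 = 3099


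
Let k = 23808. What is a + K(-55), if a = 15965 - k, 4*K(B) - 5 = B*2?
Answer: -31477/4 ≈ -7869.3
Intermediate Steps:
K(B) = 5/4 + B/2 (K(B) = 5/4 + (B*2)/4 = 5/4 + (2*B)/4 = 5/4 + B/2)
a = -7843 (a = 15965 - 1*23808 = 15965 - 23808 = -7843)
a + K(-55) = -7843 + (5/4 + (½)*(-55)) = -7843 + (5/4 - 55/2) = -7843 - 105/4 = -31477/4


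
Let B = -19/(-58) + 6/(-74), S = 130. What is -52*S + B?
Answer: -14506431/2146 ≈ -6759.8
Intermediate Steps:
B = 529/2146 (B = -19*(-1/58) + 6*(-1/74) = 19/58 - 3/37 = 529/2146 ≈ 0.24651)
-52*S + B = -52*130 + 529/2146 = -6760 + 529/2146 = -14506431/2146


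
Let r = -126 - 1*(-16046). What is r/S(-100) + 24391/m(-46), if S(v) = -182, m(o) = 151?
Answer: 1017621/13741 ≈ 74.057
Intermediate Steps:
r = 15920 (r = -126 + 16046 = 15920)
r/S(-100) + 24391/m(-46) = 15920/(-182) + 24391/151 = 15920*(-1/182) + 24391*(1/151) = -7960/91 + 24391/151 = 1017621/13741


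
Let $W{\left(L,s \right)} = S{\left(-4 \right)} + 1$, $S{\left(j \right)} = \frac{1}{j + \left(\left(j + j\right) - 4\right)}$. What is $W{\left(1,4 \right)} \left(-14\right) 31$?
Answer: $- \frac{3255}{8} \approx -406.88$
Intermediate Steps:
$S{\left(j \right)} = \frac{1}{-4 + 3 j}$ ($S{\left(j \right)} = \frac{1}{j + \left(2 j - 4\right)} = \frac{1}{j + \left(-4 + 2 j\right)} = \frac{1}{-4 + 3 j}$)
$W{\left(L,s \right)} = \frac{15}{16}$ ($W{\left(L,s \right)} = \frac{1}{-4 + 3 \left(-4\right)} + 1 = \frac{1}{-4 - 12} + 1 = \frac{1}{-16} + 1 = - \frac{1}{16} + 1 = \frac{15}{16}$)
$W{\left(1,4 \right)} \left(-14\right) 31 = \frac{15}{16} \left(-14\right) 31 = \left(- \frac{105}{8}\right) 31 = - \frac{3255}{8}$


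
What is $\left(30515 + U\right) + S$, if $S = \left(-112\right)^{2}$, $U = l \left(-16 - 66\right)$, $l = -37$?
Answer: $46093$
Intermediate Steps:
$U = 3034$ ($U = - 37 \left(-16 - 66\right) = \left(-37\right) \left(-82\right) = 3034$)
$S = 12544$
$\left(30515 + U\right) + S = \left(30515 + 3034\right) + 12544 = 33549 + 12544 = 46093$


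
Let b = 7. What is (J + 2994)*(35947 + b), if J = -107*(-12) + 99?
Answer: 157370658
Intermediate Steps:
J = 1383 (J = 1284 + 99 = 1383)
(J + 2994)*(35947 + b) = (1383 + 2994)*(35947 + 7) = 4377*35954 = 157370658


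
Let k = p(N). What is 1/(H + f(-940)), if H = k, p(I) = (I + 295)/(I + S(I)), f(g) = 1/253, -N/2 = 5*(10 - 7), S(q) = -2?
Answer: -8096/67013 ≈ -0.12081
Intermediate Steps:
N = -30 (N = -10*(10 - 7) = -10*3 = -2*15 = -30)
f(g) = 1/253
p(I) = (295 + I)/(-2 + I) (p(I) = (I + 295)/(I - 2) = (295 + I)/(-2 + I))
k = -265/32 (k = (295 - 30)/(-2 - 30) = 265/(-32) = -1/32*265 = -265/32 ≈ -8.2813)
H = -265/32 ≈ -8.2813
1/(H + f(-940)) = 1/(-265/32 + 1/253) = 1/(-67013/8096) = -8096/67013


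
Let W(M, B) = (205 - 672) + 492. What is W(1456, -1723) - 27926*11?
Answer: -307161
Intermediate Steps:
W(M, B) = 25 (W(M, B) = -467 + 492 = 25)
W(1456, -1723) - 27926*11 = 25 - 27926*11 = 25 - 1*307186 = 25 - 307186 = -307161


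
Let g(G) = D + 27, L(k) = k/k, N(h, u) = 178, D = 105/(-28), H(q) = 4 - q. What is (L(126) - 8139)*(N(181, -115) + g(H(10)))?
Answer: -3275545/2 ≈ -1.6378e+6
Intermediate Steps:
D = -15/4 (D = 105*(-1/28) = -15/4 ≈ -3.7500)
L(k) = 1
g(G) = 93/4 (g(G) = -15/4 + 27 = 93/4)
(L(126) - 8139)*(N(181, -115) + g(H(10))) = (1 - 8139)*(178 + 93/4) = -8138*805/4 = -3275545/2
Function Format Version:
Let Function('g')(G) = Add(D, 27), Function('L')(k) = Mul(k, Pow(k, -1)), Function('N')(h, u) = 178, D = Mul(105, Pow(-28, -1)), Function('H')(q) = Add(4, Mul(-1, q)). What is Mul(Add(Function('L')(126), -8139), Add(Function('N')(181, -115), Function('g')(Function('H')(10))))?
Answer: Rational(-3275545, 2) ≈ -1.6378e+6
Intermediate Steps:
D = Rational(-15, 4) (D = Mul(105, Rational(-1, 28)) = Rational(-15, 4) ≈ -3.7500)
Function('L')(k) = 1
Function('g')(G) = Rational(93, 4) (Function('g')(G) = Add(Rational(-15, 4), 27) = Rational(93, 4))
Mul(Add(Function('L')(126), -8139), Add(Function('N')(181, -115), Function('g')(Function('H')(10)))) = Mul(Add(1, -8139), Add(178, Rational(93, 4))) = Mul(-8138, Rational(805, 4)) = Rational(-3275545, 2)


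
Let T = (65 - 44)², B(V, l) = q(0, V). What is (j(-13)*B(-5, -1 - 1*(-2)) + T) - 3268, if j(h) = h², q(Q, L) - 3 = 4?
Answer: -1644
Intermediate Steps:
q(Q, L) = 7 (q(Q, L) = 3 + 4 = 7)
B(V, l) = 7
T = 441 (T = 21² = 441)
(j(-13)*B(-5, -1 - 1*(-2)) + T) - 3268 = ((-13)²*7 + 441) - 3268 = (169*7 + 441) - 3268 = (1183 + 441) - 3268 = 1624 - 3268 = -1644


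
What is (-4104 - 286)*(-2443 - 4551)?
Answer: 30703660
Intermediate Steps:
(-4104 - 286)*(-2443 - 4551) = -4390*(-6994) = 30703660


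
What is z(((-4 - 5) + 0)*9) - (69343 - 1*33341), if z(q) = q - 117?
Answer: -36200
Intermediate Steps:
z(q) = -117 + q
z(((-4 - 5) + 0)*9) - (69343 - 1*33341) = (-117 + ((-4 - 5) + 0)*9) - (69343 - 1*33341) = (-117 + (-9 + 0)*9) - (69343 - 33341) = (-117 - 9*9) - 1*36002 = (-117 - 81) - 36002 = -198 - 36002 = -36200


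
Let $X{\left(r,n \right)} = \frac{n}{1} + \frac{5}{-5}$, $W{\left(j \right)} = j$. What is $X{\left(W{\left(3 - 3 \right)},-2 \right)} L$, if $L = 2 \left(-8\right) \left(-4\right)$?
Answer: $-192$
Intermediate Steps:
$X{\left(r,n \right)} = -1 + n$ ($X{\left(r,n \right)} = n 1 + 5 \left(- \frac{1}{5}\right) = n - 1 = -1 + n$)
$L = 64$ ($L = \left(-16\right) \left(-4\right) = 64$)
$X{\left(W{\left(3 - 3 \right)},-2 \right)} L = \left(-1 - 2\right) 64 = \left(-3\right) 64 = -192$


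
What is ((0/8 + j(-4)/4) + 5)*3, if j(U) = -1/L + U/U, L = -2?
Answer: 129/8 ≈ 16.125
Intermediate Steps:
j(U) = 3/2 (j(U) = -1/(-2) + U/U = -1*(-½) + 1 = ½ + 1 = 3/2)
((0/8 + j(-4)/4) + 5)*3 = ((0/8 + (3/2)/4) + 5)*3 = ((0*(⅛) + (3/2)*(¼)) + 5)*3 = ((0 + 3/8) + 5)*3 = (3/8 + 5)*3 = (43/8)*3 = 129/8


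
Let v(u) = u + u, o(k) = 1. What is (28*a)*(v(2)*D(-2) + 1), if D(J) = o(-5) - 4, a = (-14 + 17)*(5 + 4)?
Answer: -8316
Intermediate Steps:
v(u) = 2*u
a = 27 (a = 3*9 = 27)
D(J) = -3 (D(J) = 1 - 4 = -3)
(28*a)*(v(2)*D(-2) + 1) = (28*27)*((2*2)*(-3) + 1) = 756*(4*(-3) + 1) = 756*(-12 + 1) = 756*(-11) = -8316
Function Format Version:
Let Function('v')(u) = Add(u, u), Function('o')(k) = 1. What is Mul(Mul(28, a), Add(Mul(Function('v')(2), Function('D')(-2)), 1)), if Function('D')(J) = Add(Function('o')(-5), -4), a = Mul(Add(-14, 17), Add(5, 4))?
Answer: -8316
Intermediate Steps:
Function('v')(u) = Mul(2, u)
a = 27 (a = Mul(3, 9) = 27)
Function('D')(J) = -3 (Function('D')(J) = Add(1, -4) = -3)
Mul(Mul(28, a), Add(Mul(Function('v')(2), Function('D')(-2)), 1)) = Mul(Mul(28, 27), Add(Mul(Mul(2, 2), -3), 1)) = Mul(756, Add(Mul(4, -3), 1)) = Mul(756, Add(-12, 1)) = Mul(756, -11) = -8316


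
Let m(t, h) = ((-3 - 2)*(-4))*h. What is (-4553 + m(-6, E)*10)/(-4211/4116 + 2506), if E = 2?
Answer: -17093748/10310485 ≈ -1.6579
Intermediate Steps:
m(t, h) = 20*h (m(t, h) = (-5*(-4))*h = 20*h)
(-4553 + m(-6, E)*10)/(-4211/4116 + 2506) = (-4553 + (20*2)*10)/(-4211/4116 + 2506) = (-4553 + 40*10)/(-4211*1/4116 + 2506) = (-4553 + 400)/(-4211/4116 + 2506) = -4153/10310485/4116 = -4153*4116/10310485 = -17093748/10310485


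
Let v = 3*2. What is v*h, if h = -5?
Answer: -30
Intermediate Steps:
v = 6
v*h = 6*(-5) = -30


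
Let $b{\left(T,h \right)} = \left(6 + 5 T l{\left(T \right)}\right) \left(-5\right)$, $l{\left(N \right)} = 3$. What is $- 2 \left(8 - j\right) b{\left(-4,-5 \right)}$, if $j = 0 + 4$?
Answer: $-2160$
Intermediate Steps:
$j = 4$
$b{\left(T,h \right)} = -30 - 75 T$ ($b{\left(T,h \right)} = \left(6 + 5 T 3\right) \left(-5\right) = \left(6 + 15 T\right) \left(-5\right) = -30 - 75 T$)
$- 2 \left(8 - j\right) b{\left(-4,-5 \right)} = - 2 \left(8 - 4\right) \left(-30 - -300\right) = - 2 \left(8 - 4\right) \left(-30 + 300\right) = \left(-2\right) 4 \cdot 270 = \left(-8\right) 270 = -2160$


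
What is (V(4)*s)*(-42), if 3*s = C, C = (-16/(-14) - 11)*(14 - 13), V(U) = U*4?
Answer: 2208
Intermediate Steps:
V(U) = 4*U
C = -69/7 (C = (-16*(-1/14) - 11)*1 = (8/7 - 11)*1 = -69/7*1 = -69/7 ≈ -9.8571)
s = -23/7 (s = (1/3)*(-69/7) = -23/7 ≈ -3.2857)
(V(4)*s)*(-42) = ((4*4)*(-23/7))*(-42) = (16*(-23/7))*(-42) = -368/7*(-42) = 2208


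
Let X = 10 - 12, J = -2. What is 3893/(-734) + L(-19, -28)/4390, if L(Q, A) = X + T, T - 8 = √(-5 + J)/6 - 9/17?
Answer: -72616582/13694605 + I*√7/26340 ≈ -5.3026 + 0.00010045*I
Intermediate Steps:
X = -2
T = 127/17 + I*√7/6 (T = 8 + (√(-5 - 2)/6 - 9/17) = 8 + (√(-7)*(⅙) - 9*1/17) = 8 + ((I*√7)*(⅙) - 9/17) = 8 + (I*√7/6 - 9/17) = 8 + (-9/17 + I*√7/6) = 127/17 + I*√7/6 ≈ 7.4706 + 0.44096*I)
L(Q, A) = 93/17 + I*√7/6 (L(Q, A) = -2 + (127/17 + I*√7/6) = 93/17 + I*√7/6)
3893/(-734) + L(-19, -28)/4390 = 3893/(-734) + (93/17 + I*√7/6)/4390 = 3893*(-1/734) + (93/17 + I*√7/6)*(1/4390) = -3893/734 + (93/74630 + I*√7/26340) = -72616582/13694605 + I*√7/26340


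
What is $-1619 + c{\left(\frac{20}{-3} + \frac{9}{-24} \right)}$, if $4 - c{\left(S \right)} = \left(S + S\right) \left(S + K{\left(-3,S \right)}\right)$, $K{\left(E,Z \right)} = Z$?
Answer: $- \frac{261121}{144} \approx -1813.3$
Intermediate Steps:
$c{\left(S \right)} = 4 - 4 S^{2}$ ($c{\left(S \right)} = 4 - \left(S + S\right) \left(S + S\right) = 4 - 2 S 2 S = 4 - 4 S^{2}$)
$-1619 + c{\left(\frac{20}{-3} + \frac{9}{-24} \right)} = -1619 + \left(4 - 4 \left(\frac{20}{-3} + \frac{9}{-24}\right)^{2}\right) = -1619 + \left(4 - 4 \left(20 \left(- \frac{1}{3}\right) + 9 \left(- \frac{1}{24}\right)\right)^{2}\right) = -1619 + \left(4 - 4 \left(- \frac{20}{3} - \frac{3}{8}\right)^{2}\right) = -1619 + \left(4 - 4 \left(- \frac{169}{24}\right)^{2}\right) = -1619 + \left(4 - \frac{28561}{144}\right) = -1619 - \frac{27985}{144} = - \frac{261121}{144}$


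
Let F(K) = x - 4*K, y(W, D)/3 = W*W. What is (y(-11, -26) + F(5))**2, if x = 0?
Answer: 117649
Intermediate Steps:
y(W, D) = 3*W**2 (y(W, D) = 3*(W*W) = 3*W**2)
F(K) = -4*K (F(K) = 0 - 4*K = -4*K)
(y(-11, -26) + F(5))**2 = (3*(-11)**2 - 4*5)**2 = (3*121 - 20)**2 = (363 - 20)**2 = 343**2 = 117649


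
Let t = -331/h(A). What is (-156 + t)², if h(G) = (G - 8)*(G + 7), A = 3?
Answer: 55785961/2500 ≈ 22314.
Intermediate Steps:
h(G) = (-8 + G)*(7 + G)
t = 331/50 (t = -331/(-56 + 3² - 1*3) = -331/(-56 + 9 - 3) = -331/(-50) = -331*(-1/50) = 331/50 ≈ 6.6200)
(-156 + t)² = (-156 + 331/50)² = (-7469/50)² = 55785961/2500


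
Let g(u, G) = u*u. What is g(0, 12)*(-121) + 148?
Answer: 148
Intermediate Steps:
g(u, G) = u²
g(0, 12)*(-121) + 148 = 0²*(-121) + 148 = 0*(-121) + 148 = 0 + 148 = 148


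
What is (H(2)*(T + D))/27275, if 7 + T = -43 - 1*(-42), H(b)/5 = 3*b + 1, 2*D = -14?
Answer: -21/1091 ≈ -0.019248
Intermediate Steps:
D = -7 (D = (½)*(-14) = -7)
H(b) = 5 + 15*b (H(b) = 5*(3*b + 1) = 5*(1 + 3*b) = 5 + 15*b)
T = -8 (T = -7 + (-43 - 1*(-42)) = -7 + (-43 + 42) = -7 - 1 = -8)
(H(2)*(T + D))/27275 = ((5 + 15*2)*(-8 - 7))/27275 = ((5 + 30)*(-15))*(1/27275) = (35*(-15))*(1/27275) = -525*1/27275 = -21/1091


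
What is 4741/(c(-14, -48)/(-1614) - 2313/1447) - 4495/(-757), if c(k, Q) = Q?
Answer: -126747623936/42021827 ≈ -3016.2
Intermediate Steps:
4741/(c(-14, -48)/(-1614) - 2313/1447) - 4495/(-757) = 4741/(-48/(-1614) - 2313/1447) - 4495/(-757) = 4741/(-48*(-1/1614) - 2313*1/1447) - 4495*(-1/757) = 4741/(8/269 - 2313/1447) + 4495/757 = 4741/(-610621/389243) + 4495/757 = 4741*(-389243/610621) + 4495/757 = -167763733/55511 + 4495/757 = -126747623936/42021827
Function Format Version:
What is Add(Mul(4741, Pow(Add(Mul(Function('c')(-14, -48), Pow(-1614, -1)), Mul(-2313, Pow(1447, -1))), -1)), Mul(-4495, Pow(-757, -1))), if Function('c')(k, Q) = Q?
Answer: Rational(-126747623936, 42021827) ≈ -3016.2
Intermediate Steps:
Add(Mul(4741, Pow(Add(Mul(Function('c')(-14, -48), Pow(-1614, -1)), Mul(-2313, Pow(1447, -1))), -1)), Mul(-4495, Pow(-757, -1))) = Add(Mul(4741, Pow(Add(Mul(-48, Pow(-1614, -1)), Mul(-2313, Pow(1447, -1))), -1)), Mul(-4495, Pow(-757, -1))) = Add(Mul(4741, Pow(Add(Mul(-48, Rational(-1, 1614)), Mul(-2313, Rational(1, 1447))), -1)), Mul(-4495, Rational(-1, 757))) = Add(Mul(4741, Pow(Add(Rational(8, 269), Rational(-2313, 1447)), -1)), Rational(4495, 757)) = Add(Mul(4741, Pow(Rational(-610621, 389243), -1)), Rational(4495, 757)) = Add(Mul(4741, Rational(-389243, 610621)), Rational(4495, 757)) = Add(Rational(-167763733, 55511), Rational(4495, 757)) = Rational(-126747623936, 42021827)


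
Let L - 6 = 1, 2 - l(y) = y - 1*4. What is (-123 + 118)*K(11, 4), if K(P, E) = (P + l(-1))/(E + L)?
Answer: -90/11 ≈ -8.1818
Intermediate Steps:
l(y) = 6 - y (l(y) = 2 - (y - 1*4) = 2 - (y - 4) = 2 - (-4 + y) = 2 + (4 - y) = 6 - y)
L = 7 (L = 6 + 1 = 7)
K(P, E) = (7 + P)/(7 + E) (K(P, E) = (P + (6 - 1*(-1)))/(E + 7) = (P + (6 + 1))/(7 + E) = (P + 7)/(7 + E) = (7 + P)/(7 + E))
(-123 + 118)*K(11, 4) = (-123 + 118)*((7 + 11)/(7 + 4)) = -5*18/11 = -90/11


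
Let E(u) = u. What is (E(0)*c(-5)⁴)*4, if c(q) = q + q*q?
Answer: 0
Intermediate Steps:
c(q) = q + q²
(E(0)*c(-5)⁴)*4 = (0*(-5*(1 - 5))⁴)*4 = (0*(-5*(-4))⁴)*4 = (0*20⁴)*4 = (0*160000)*4 = 0*4 = 0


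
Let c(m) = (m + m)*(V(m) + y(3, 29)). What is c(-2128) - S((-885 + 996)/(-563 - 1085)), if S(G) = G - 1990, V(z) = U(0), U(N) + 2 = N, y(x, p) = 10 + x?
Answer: -73873137/1648 ≈ -44826.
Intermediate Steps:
U(N) = -2 + N
V(z) = -2 (V(z) = -2 + 0 = -2)
c(m) = 22*m (c(m) = (m + m)*(-2 + (10 + 3)) = (2*m)*(-2 + 13) = (2*m)*11 = 22*m)
S(G) = -1990 + G
c(-2128) - S((-885 + 996)/(-563 - 1085)) = 22*(-2128) - (-1990 + (-885 + 996)/(-563 - 1085)) = -46816 - (-1990 + 111/(-1648)) = -46816 - (-1990 + 111*(-1/1648)) = -46816 - (-1990 - 111/1648) = -46816 - 1*(-3279631/1648) = -46816 + 3279631/1648 = -73873137/1648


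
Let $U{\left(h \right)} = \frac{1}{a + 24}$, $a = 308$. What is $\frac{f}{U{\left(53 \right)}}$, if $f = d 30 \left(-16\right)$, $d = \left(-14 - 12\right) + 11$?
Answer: $2390400$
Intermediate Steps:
$d = -15$ ($d = -26 + 11 = -15$)
$U{\left(h \right)} = \frac{1}{332}$ ($U{\left(h \right)} = \frac{1}{308 + 24} = \frac{1}{332}$)
$f = 7200$ ($f = \left(-15\right) 30 \left(-16\right) = \left(-450\right) \left(-16\right) = 7200$)
$\frac{f}{U{\left(53 \right)}} = 7200 \frac{1}{\frac{1}{332}} = 7200 \cdot 332 = 2390400$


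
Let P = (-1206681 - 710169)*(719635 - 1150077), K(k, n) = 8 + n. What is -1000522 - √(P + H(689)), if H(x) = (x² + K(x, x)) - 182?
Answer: -1000522 - 2*√206273305734 ≈ -1.9089e+6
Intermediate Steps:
P = 825092747700 (P = -1916850*(-430442) = 825092747700)
H(x) = -174 + x + x² (H(x) = (x² + (8 + x)) - 182 = (8 + x + x²) - 182 = -174 + x + x²)
-1000522 - √(P + H(689)) = -1000522 - √(825092747700 + (-174 + 689 + 689²)) = -1000522 - √(825092747700 + (-174 + 689 + 474721)) = -1000522 - √(825092747700 + 475236) = -1000522 - √825093222936 = -1000522 - 2*√206273305734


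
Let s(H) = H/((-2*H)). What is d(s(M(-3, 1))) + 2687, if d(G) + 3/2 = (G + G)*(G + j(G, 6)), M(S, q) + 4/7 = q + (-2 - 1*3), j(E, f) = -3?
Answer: 2689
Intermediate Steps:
M(S, q) = -39/7 + q (M(S, q) = -4/7 + (q + (-2 - 1*3)) = -4/7 + (q + (-2 - 3)) = -4/7 + (q - 5) = -4/7 + (-5 + q) = -39/7 + q)
s(H) = -1/2 (s(H) = H*(-1/(2*H)) = -1/2)
d(G) = -3/2 + 2*G*(-3 + G) (d(G) = -3/2 + (G + G)*(G - 3) = -3/2 + (2*G)*(-3 + G) = -3/2 + 2*G*(-3 + G))
d(s(M(-3, 1))) + 2687 = (-3/2 - 6*(-1/2) + 2*(-1/2)**2) + 2687 = (-3/2 + 3 + 2*(1/4)) + 2687 = (-3/2 + 3 + 1/2) + 2687 = 2 + 2687 = 2689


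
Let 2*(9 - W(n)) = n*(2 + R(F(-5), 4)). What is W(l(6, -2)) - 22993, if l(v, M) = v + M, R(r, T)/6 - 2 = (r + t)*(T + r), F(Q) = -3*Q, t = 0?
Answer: -26432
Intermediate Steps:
R(r, T) = 12 + 6*r*(T + r) (R(r, T) = 12 + 6*((r + 0)*(T + r)) = 12 + 6*(r*(T + r)) = 12 + 6*r*(T + r))
l(v, M) = M + v
W(n) = 9 - 862*n (W(n) = 9 - n*(2 + (12 + 6*(-3*(-5))**2 + 6*4*(-3*(-5))))/2 = 9 - n*(2 + (12 + 6*15**2 + 6*4*15))/2 = 9 - n*(2 + (12 + 6*225 + 360))/2 = 9 - n*(2 + (12 + 1350 + 360))/2 = 9 - n*(2 + 1722)/2 = 9 - n*1724/2 = 9 - 862*n)
W(l(6, -2)) - 22993 = (9 - 862*(-2 + 6)) - 22993 = (9 - 862*4) - 22993 = (9 - 3448) - 22993 = -3439 - 22993 = -26432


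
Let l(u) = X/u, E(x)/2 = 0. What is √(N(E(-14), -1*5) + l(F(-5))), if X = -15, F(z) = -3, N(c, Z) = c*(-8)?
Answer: √5 ≈ 2.2361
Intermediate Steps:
E(x) = 0 (E(x) = 2*0 = 0)
N(c, Z) = -8*c
l(u) = -15/u
√(N(E(-14), -1*5) + l(F(-5))) = √(-8*0 - 15/(-3)) = √(0 - 15*(-⅓)) = √(0 + 5) = √5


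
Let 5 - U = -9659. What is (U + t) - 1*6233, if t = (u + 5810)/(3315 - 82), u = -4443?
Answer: 11093790/3233 ≈ 3431.4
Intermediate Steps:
U = 9664 (U = 5 - 1*(-9659) = 5 + 9659 = 9664)
t = 1367/3233 (t = (-4443 + 5810)/(3315 - 82) = 1367/3233 ≈ 0.42283)
(U + t) - 1*6233 = (9664 + 1367/3233) - 1*6233 = 31245079/3233 - 6233 = 11093790/3233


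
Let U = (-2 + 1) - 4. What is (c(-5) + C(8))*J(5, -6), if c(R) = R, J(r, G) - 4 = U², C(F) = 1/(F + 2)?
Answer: -1421/10 ≈ -142.10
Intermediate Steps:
U = -5 (U = -1 - 4 = -5)
C(F) = 1/(2 + F)
J(r, G) = 29 (J(r, G) = 4 + (-5)² = 4 + 25 = 29)
(c(-5) + C(8))*J(5, -6) = (-5 + 1/(2 + 8))*29 = (-5 + 1/10)*29 = (-5 + ⅒)*29 = -49/10*29 = -1421/10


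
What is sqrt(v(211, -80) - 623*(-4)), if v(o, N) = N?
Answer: 6*sqrt(67) ≈ 49.112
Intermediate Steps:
sqrt(v(211, -80) - 623*(-4)) = sqrt(-80 - 623*(-4)) = sqrt(-80 + 2492) = sqrt(2412) = 6*sqrt(67)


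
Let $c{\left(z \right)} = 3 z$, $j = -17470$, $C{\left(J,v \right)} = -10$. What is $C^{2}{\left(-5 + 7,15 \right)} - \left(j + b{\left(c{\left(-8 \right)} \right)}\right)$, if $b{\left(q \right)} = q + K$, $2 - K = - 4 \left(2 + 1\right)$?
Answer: $17580$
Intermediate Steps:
$K = 14$ ($K = 2 - - 4 \left(2 + 1\right) = 2 - \left(-4\right) 3 = 2 - -12 = 2 + 12 = 14$)
$b{\left(q \right)} = 14 + q$ ($b{\left(q \right)} = q + 14 = 14 + q$)
$C^{2}{\left(-5 + 7,15 \right)} - \left(j + b{\left(c{\left(-8 \right)} \right)}\right) = \left(-10\right)^{2} - \left(-17470 + \left(14 + 3 \left(-8\right)\right)\right) = 100 - \left(-17470 + \left(14 - 24\right)\right) = 100 - \left(-17470 - 10\right) = 100 - -17480 = 100 + 17480 = 17580$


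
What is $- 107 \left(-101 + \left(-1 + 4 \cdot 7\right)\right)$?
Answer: $7918$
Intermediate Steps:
$- 107 \left(-101 + \left(-1 + 4 \cdot 7\right)\right) = - 107 \left(-101 + \left(-1 + 28\right)\right) = - 107 \left(-101 + 27\right) = \left(-107\right) \left(-74\right) = 7918$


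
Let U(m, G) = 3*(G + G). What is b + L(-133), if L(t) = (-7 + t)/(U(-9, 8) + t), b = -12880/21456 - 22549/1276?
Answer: -483600365/29088972 ≈ -16.625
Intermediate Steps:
b = -31265389/1711116 (b = -12880*1/21456 - 22549*1/1276 = -805/1341 - 22549/1276 = -31265389/1711116 ≈ -18.272)
U(m, G) = 6*G (U(m, G) = 3*(2*G) = 6*G)
L(t) = (-7 + t)/(48 + t) (L(t) = (-7 + t)/(6*8 + t) = (-7 + t)/(48 + t))
b + L(-133) = -31265389/1711116 + (-7 - 133)/(48 - 133) = -31265389/1711116 - 140/(-85) = -31265389/1711116 - 1/85*(-140) = -31265389/1711116 + 28/17 = -483600365/29088972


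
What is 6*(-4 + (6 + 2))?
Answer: 24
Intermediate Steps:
6*(-4 + (6 + 2)) = 6*(-4 + 8) = 6*4 = 24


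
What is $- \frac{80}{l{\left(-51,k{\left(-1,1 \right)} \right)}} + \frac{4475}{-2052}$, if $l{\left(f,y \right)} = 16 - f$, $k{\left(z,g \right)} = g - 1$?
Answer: $- \frac{463985}{137484} \approx -3.3748$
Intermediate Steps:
$k{\left(z,g \right)} = -1 + g$ ($k{\left(z,g \right)} = g - 1 = -1 + g$)
$- \frac{80}{l{\left(-51,k{\left(-1,1 \right)} \right)}} + \frac{4475}{-2052} = - \frac{80}{16 - -51} + \frac{4475}{-2052} = - \frac{80}{16 + 51} + 4475 \left(- \frac{1}{2052}\right) = - \frac{80}{67} - \frac{4475}{2052} = - \frac{463985}{137484}$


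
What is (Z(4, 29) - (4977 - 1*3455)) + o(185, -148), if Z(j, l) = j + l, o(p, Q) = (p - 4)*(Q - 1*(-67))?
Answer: -16150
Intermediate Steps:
o(p, Q) = (-4 + p)*(67 + Q) (o(p, Q) = (-4 + p)*(Q + 67) = (-4 + p)*(67 + Q))
(Z(4, 29) - (4977 - 1*3455)) + o(185, -148) = ((4 + 29) - (4977 - 1*3455)) + (-268 - 4*(-148) + 67*185 - 148*185) = (33 - (4977 - 3455)) + (-268 + 592 + 12395 - 27380) = (33 - 1*1522) - 14661 = (33 - 1522) - 14661 = -1489 - 14661 = -16150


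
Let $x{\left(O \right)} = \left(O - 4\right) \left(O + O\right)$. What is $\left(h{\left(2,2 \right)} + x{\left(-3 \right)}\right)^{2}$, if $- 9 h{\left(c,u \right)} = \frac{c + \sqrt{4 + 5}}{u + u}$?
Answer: $\frac{2271049}{1296} \approx 1752.4$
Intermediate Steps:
$x{\left(O \right)} = 2 O \left(-4 + O\right)$ ($x{\left(O \right)} = \left(-4 + O\right) 2 O = 2 O \left(-4 + O\right)$)
$h{\left(c,u \right)} = - \frac{3 + c}{18 u}$ ($h{\left(c,u \right)} = - \frac{\left(c + \sqrt{4 + 5}\right) \frac{1}{u + u}}{9} = - \frac{\left(c + \sqrt{9}\right) \frac{1}{2 u}}{9} = - \frac{\left(c + 3\right) \frac{1}{2 u}}{9} = - \frac{\left(3 + c\right) \frac{1}{2 u}}{9} = - \frac{\frac{1}{2} \frac{1}{u} \left(3 + c\right)}{9} = - \frac{3 + c}{18 u}$)
$\left(h{\left(2,2 \right)} + x{\left(-3 \right)}\right)^{2} = \left(\frac{-3 - 2}{18 \cdot 2} + 2 \left(-3\right) \left(-4 - 3\right)\right)^{2} = \left(\frac{1}{18} \cdot \frac{1}{2} \left(-3 - 2\right) + 2 \left(-3\right) \left(-7\right)\right)^{2} = \left(\frac{1}{18} \cdot \frac{1}{2} \left(-5\right) + 42\right)^{2} = \left(- \frac{5}{36} + 42\right)^{2} = \left(\frac{1507}{36}\right)^{2} = \frac{2271049}{1296}$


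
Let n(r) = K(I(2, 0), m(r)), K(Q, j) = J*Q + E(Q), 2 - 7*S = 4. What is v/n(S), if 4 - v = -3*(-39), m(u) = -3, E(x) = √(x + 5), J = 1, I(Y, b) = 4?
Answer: -113/7 ≈ -16.143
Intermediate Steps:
S = -2/7 (S = 2/7 - ⅐*4 = 2/7 - 4/7 = -2/7 ≈ -0.28571)
E(x) = √(5 + x)
K(Q, j) = Q + √(5 + Q) (K(Q, j) = 1*Q + √(5 + Q) = Q + √(5 + Q))
n(r) = 7 (n(r) = 4 + √(5 + 4) = 4 + √9 = 4 + 3 = 7)
v = -113 (v = 4 - (-3)*(-39) = 4 - 1*117 = 4 - 117 = -113)
v/n(S) = -113/7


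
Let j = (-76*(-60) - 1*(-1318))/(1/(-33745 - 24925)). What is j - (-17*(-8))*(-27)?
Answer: -344858588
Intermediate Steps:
j = -344862260 (j = (4560 + 1318)/(1/(-58670)) = 5878/(-1/58670) = 5878*(-58670) = -344862260)
j - (-17*(-8))*(-27) = -344862260 - (-17*(-8))*(-27) = -344862260 - 136*(-27) = -344862260 - 1*(-3672) = -344862260 + 3672 = -344858588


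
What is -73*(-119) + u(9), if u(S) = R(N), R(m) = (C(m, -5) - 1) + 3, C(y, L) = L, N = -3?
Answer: 8684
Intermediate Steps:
R(m) = -3 (R(m) = (-5 - 1) + 3 = -6 + 3 = -3)
u(S) = -3
-73*(-119) + u(9) = -73*(-119) - 3 = 8687 - 3 = 8684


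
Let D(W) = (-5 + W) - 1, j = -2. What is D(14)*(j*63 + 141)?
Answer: 120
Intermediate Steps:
D(W) = -6 + W
D(14)*(j*63 + 141) = (-6 + 14)*(-2*63 + 141) = 8*(-126 + 141) = 8*15 = 120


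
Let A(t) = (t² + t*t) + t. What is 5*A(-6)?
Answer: 330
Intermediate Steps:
A(t) = t + 2*t² (A(t) = (t² + t²) + t = 2*t² + t = t + 2*t²)
5*A(-6) = 5*(-6*(1 + 2*(-6))) = 5*(-6*(1 - 12)) = 5*(-6*(-11)) = 5*66 = 330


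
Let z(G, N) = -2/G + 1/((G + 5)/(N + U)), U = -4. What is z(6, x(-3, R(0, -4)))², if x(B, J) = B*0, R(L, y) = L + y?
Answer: 529/1089 ≈ 0.48577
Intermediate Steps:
x(B, J) = 0
z(G, N) = -2/G + (-4 + N)/(5 + G) (z(G, N) = -2/G + 1/((G + 5)/(N - 4)) = -2/G + 1/((5 + G)/(-4 + N)) = -2/G + 1*((-4 + N)/(5 + G)) = -2/G + (-4 + N)/(5 + G))
z(6, x(-3, R(0, -4)))² = ((-10 - 6*6 + 6*0)/(6*(5 + 6)))² = ((⅙)*(-10 - 36 + 0)/11)² = ((⅙)*(1/11)*(-46))² = (-23/33)² = 529/1089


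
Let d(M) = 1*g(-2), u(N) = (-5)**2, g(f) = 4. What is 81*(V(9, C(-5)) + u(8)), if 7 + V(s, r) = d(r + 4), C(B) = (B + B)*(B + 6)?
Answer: 1782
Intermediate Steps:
C(B) = 2*B*(6 + B) (C(B) = (2*B)*(6 + B) = 2*B*(6 + B))
u(N) = 25
d(M) = 4 (d(M) = 1*4 = 4)
V(s, r) = -3 (V(s, r) = -7 + 4 = -3)
81*(V(9, C(-5)) + u(8)) = 81*(-3 + 25) = 81*22 = 1782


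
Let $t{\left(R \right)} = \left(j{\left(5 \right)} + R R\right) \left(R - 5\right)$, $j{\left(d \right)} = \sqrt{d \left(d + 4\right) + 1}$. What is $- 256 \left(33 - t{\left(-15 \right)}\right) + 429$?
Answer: $-1160019 - 5120 \sqrt{46} \approx -1.1947 \cdot 10^{6}$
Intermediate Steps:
$j{\left(d \right)} = \sqrt{1 + d \left(4 + d\right)}$ ($j{\left(d \right)} = \sqrt{d \left(4 + d\right) + 1} = \sqrt{1 + d \left(4 + d\right)}$)
$t{\left(R \right)} = \left(-5 + R\right) \left(\sqrt{46} + R^{2}\right)$ ($t{\left(R \right)} = \left(\sqrt{1 + 5^{2} + 4 \cdot 5} + R R\right) \left(R - 5\right) = \left(\sqrt{1 + 25 + 20} + R^{2}\right) \left(-5 + R\right) = \left(\sqrt{46} + R^{2}\right) \left(-5 + R\right) = \left(-5 + R\right) \left(\sqrt{46} + R^{2}\right)$)
$- 256 \left(33 - t{\left(-15 \right)}\right) + 429 = - 256 \left(33 - \left(\left(-15\right)^{3} - 5 \sqrt{46} - 5 \left(-15\right)^{2} - 15 \sqrt{46}\right)\right) + 429 = - 256 \left(33 - \left(-3375 - 5 \sqrt{46} - 1125 - 15 \sqrt{46}\right)\right) + 429 = - 256 \left(33 - \left(-4500 - 20 \sqrt{46}\right)\right) + 429 = - 256 \left(33 + \left(4500 + 20 \sqrt{46}\right)\right) + 429 = - 256 \left(4533 + 20 \sqrt{46}\right) + 429 = \left(-1160448 - 5120 \sqrt{46}\right) + 429 = -1160019 - 5120 \sqrt{46}$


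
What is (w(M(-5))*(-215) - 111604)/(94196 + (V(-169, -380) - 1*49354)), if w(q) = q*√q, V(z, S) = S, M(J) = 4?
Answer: -56662/22231 ≈ -2.5488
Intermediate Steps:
w(q) = q^(3/2)
(w(M(-5))*(-215) - 111604)/(94196 + (V(-169, -380) - 1*49354)) = (4^(3/2)*(-215) - 111604)/(94196 + (-380 - 1*49354)) = (8*(-215) - 111604)/(94196 + (-380 - 49354)) = (-1720 - 111604)/(94196 - 49734) = -113324/44462 = -113324*1/44462 = -56662/22231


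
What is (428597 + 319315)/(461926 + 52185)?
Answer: 747912/514111 ≈ 1.4548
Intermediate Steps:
(428597 + 319315)/(461926 + 52185) = 747912/514111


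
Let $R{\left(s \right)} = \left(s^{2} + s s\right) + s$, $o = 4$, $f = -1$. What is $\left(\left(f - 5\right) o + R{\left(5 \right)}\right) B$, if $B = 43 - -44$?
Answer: $2697$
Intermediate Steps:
$B = 87$ ($B = 43 + 44 = 87$)
$R{\left(s \right)} = s + 2 s^{2}$ ($R{\left(s \right)} = \left(s^{2} + s^{2}\right) + s = 2 s^{2} + s = s + 2 s^{2}$)
$\left(\left(f - 5\right) o + R{\left(5 \right)}\right) B = \left(\left(-1 - 5\right) 4 + 5 \left(1 + 2 \cdot 5\right)\right) 87 = \left(\left(-6\right) 4 + 5 \left(1 + 10\right)\right) 87 = \left(-24 + 5 \cdot 11\right) 87 = \left(-24 + 55\right) 87 = 31 \cdot 87 = 2697$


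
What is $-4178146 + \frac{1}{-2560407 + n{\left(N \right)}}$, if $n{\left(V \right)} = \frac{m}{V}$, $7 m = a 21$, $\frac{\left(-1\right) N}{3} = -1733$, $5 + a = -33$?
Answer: $- \frac{18539208300747607}{4437185369} \approx -4.1781 \cdot 10^{6}$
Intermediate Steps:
$a = -38$ ($a = -5 - 33 = -38$)
$N = 5199$ ($N = \left(-3\right) \left(-1733\right) = 5199$)
$m = -114$ ($m = \frac{\left(-38\right) 21}{7} = \frac{1}{7} \left(-798\right) = -114$)
$n{\left(V \right)} = - \frac{114}{V}$
$-4178146 + \frac{1}{-2560407 + n{\left(N \right)}} = -4178146 + \frac{1}{-2560407 - \frac{114}{5199}} = -4178146 + \frac{1}{-2560407 - \frac{38}{1733}} = -4178146 + \frac{1}{- \frac{4437185369}{1733}} = -4178146 - \frac{1733}{4437185369} = - \frac{18539208300747607}{4437185369}$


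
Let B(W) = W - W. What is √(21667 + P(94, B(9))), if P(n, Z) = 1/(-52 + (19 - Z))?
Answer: √23595330/33 ≈ 147.20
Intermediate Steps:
B(W) = 0
P(n, Z) = 1/(-33 - Z)
√(21667 + P(94, B(9))) = √(21667 - 1/(33 + 0)) = √(21667 - 1/33) = √(715010/33) = √23595330/33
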